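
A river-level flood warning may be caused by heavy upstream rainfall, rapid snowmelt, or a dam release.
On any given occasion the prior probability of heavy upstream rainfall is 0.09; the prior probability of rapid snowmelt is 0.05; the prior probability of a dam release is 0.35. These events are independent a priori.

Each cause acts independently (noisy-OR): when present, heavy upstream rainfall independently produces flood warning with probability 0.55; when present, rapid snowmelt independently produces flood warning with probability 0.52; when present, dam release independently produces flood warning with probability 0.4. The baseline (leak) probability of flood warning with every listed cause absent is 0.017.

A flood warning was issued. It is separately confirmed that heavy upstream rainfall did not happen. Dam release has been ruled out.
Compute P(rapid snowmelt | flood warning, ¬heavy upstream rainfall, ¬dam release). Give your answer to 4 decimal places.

Under noisy-OR, P(flood warning | causes) = 1 − (1−0.017)·∏(1−qᵢ) over the active causes.
P(flood warning | ¬heavy upstream rainfall, ¬dam release) = 0.017*0.95 + 0.52816*0.05 = 0.016150 + 0.026408 = 0.042558
Of this, 0.026408 comes from 0.52816*0.05 (the rapid snowmelt=true cases).
P(rapid snowmelt | flood warning, ¬heavy upstream rainfall, ¬dam release) = 0.026408 / 0.042558 ≈ 0.6205

P(rapid snowmelt | flood warning, ¬heavy upstream rainfall, ¬dam release) ≈ 0.6205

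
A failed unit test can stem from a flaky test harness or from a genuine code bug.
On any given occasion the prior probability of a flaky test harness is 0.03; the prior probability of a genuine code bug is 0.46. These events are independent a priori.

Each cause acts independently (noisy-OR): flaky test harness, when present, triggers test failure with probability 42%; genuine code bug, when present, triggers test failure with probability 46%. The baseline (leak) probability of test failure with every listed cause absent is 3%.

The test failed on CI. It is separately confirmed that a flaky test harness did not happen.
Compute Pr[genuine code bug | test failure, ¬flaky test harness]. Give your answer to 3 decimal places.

Under noisy-OR, P(test failure | causes) = 1 − (1−0.03)·∏(1−qᵢ) over the active causes.
Numerator (weight on configurations with genuine code bug): 0.4762×0.46 = 0.219052
The normalizing constant is 0.03×0.54 + 0.4762×0.46 = 0.235252
Posterior = 0.219052 / 0.235252 ≈ 0.931

Pr[genuine code bug | test failure, ¬flaky test harness] ≈ 0.931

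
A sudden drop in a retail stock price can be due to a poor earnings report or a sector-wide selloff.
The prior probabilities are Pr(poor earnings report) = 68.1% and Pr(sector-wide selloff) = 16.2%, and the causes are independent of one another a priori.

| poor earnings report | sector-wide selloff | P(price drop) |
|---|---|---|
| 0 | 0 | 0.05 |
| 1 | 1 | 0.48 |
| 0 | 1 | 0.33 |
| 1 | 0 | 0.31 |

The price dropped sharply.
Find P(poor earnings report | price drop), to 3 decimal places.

Sum P(price drop|·) weighted by the priors over the 4 (poor earnings report, sector-wide selloff) configurations:
  P(price drop) = 0.05×0.319×0.838 + 0.33×0.319×0.162 + 0.31×0.681×0.838 + 0.48×0.681×0.162
        = 0.013366 + 0.017054 + 0.176910 + 0.052955 = 0.260285
The terms with poor earnings report present sum to 0.229865, so
  P(poor earnings report | price drop) = 0.229865 / 0.260285 ≈ 0.883

P(poor earnings report | price drop) ≈ 0.883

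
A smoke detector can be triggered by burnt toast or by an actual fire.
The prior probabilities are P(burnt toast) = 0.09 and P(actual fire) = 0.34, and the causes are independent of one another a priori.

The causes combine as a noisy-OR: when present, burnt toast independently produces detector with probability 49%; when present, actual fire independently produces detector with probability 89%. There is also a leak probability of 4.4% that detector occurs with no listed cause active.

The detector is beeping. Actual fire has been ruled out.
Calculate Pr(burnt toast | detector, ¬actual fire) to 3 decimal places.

Under noisy-OR, P(detector | causes) = 1 − (1−0.044)·∏(1−qᵢ) over the active causes.
Numerator (weight on configurations with burnt toast): 0.51244·0.09 = 0.046120
The normalizing constant is 0.044·0.91 + 0.51244·0.09 = 0.086160
P(burnt toast | detector, ¬actual fire) = 0.046120/0.086160 ≈ 0.535

Pr(burnt toast | detector, ¬actual fire) ≈ 0.535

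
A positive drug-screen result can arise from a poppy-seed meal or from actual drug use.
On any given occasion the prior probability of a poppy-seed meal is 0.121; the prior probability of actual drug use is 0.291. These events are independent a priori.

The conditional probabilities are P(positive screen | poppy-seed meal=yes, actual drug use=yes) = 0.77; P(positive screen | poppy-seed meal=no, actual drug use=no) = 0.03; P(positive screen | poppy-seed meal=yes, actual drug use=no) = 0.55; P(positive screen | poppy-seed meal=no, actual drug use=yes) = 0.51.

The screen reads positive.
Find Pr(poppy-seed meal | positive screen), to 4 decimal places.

Sum P(positive screen|·) weighted by the priors over the 4 (poppy-seed meal, actual drug use) configurations:
  P(positive screen) = 0.03*0.879*0.709 + 0.51*0.879*0.291 + 0.55*0.121*0.709 + 0.77*0.121*0.291
        = 0.018696 + 0.130452 + 0.047184 + 0.027112 = 0.223444
Configurations with poppy-seed meal contribute 0.074296, so
  P(poppy-seed meal | positive screen) = 0.074296 / 0.223444 ≈ 0.3325

Pr(poppy-seed meal | positive screen) ≈ 0.3325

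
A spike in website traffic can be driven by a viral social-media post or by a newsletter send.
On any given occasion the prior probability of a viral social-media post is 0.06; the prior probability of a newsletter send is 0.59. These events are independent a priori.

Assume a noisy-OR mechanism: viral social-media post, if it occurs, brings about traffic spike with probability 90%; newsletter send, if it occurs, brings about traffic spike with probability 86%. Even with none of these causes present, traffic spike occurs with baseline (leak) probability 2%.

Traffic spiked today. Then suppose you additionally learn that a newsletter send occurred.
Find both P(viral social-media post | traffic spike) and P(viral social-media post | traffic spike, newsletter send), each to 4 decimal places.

Under noisy-OR, P(traffic spike | causes) = 1 − (1−0.02)·∏(1−qᵢ) over the active causes.
Enumerate the 4 (viral social-media post, newsletter send) configurations and weight by the priors:
  P(traffic spike) = 0.02*0.94*0.41 + 0.8628*0.94*0.59 + 0.902*0.06*0.41 + 0.98628*0.06*0.59
        = 0.007708 + 0.478509 + 0.022189 + 0.034914 = 0.543320
Keeping only the viral social-media post-present terms gives 0.057103, so
  P(viral social-media post | traffic spike) = 0.057103 / 0.543320 ≈ 0.1051

Now also conditioning on newsletter send=true:
Sum P(traffic spike|·) weighted by the priors over both values of viral social-media post:
  P(traffic spike | newsletter send) = 0.8628×0.94 + 0.98628×0.06
        = 0.811032 + 0.059177 = 0.870209
Configurations with viral social-media post contribute 0.059177, so
  P(viral social-media post | traffic spike, newsletter send) = 0.059177 / 0.870209 ≈ 0.0680
The drop from 0.1051 to 0.0680 is the explaining-away (discounting) effect.

P(viral social-media post | traffic spike) ≈ 0.1051; P(viral social-media post | traffic spike, newsletter send) ≈ 0.0680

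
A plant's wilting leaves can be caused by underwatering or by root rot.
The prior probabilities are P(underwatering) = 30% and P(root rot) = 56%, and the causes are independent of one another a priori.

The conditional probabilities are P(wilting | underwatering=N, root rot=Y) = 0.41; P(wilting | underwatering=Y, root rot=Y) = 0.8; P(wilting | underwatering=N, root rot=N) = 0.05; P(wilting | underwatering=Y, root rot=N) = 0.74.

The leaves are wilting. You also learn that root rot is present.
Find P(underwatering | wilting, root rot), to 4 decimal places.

P(underwatering | wilting, root rot) ≈ 0.4554

Sum P(wilting|·) weighted by the priors over both values of underwatering:
  P(wilting | root rot) = 0.41*0.7 + 0.8*0.3
        = 0.287000 + 0.240000 = 0.527000
Configurations with underwatering contribute 0.240000, so
  P(underwatering | wilting, root rot) = 0.240000 / 0.527000 ≈ 0.4554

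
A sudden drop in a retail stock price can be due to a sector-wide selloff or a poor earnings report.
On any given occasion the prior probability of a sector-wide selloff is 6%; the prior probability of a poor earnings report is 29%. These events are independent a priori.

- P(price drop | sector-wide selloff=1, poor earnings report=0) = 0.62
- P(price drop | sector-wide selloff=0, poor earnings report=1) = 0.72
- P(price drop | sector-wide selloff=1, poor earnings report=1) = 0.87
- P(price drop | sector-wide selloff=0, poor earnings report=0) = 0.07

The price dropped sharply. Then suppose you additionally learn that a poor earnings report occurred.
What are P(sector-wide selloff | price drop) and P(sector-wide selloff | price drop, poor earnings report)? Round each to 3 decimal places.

By total probability over the 4 (sector-wide selloff, poor earnings report) configurations:
  P(price drop) = 0.07·0.94·0.71 + 0.72·0.94·0.29 + 0.62·0.06·0.71 + 0.87·0.06·0.29
        = 0.046718 + 0.196272 + 0.026412 + 0.015138 = 0.284540
Keeping only the sector-wide selloff-present terms gives 0.041550, so
  P(sector-wide selloff | price drop) = 0.041550 / 0.284540 ≈ 0.146

Now condition on the additional information:
P(price drop | poor earnings report) = 0.72·0.94 + 0.87·0.06 = 0.676800 + 0.052200 = 0.729000
Restricting to configurations with sector-wide selloff present: 0.87·0.06 = 0.052200.
P(sector-wide selloff | price drop, poor earnings report) = 0.052200 / 0.729000 ≈ 0.072
Conditioning on poor earnings report lowers the posterior on sector-wide selloff: the classic explaining-away effect in a common-effect structure.

P(sector-wide selloff | price drop) ≈ 0.146; P(sector-wide selloff | price drop, poor earnings report) ≈ 0.072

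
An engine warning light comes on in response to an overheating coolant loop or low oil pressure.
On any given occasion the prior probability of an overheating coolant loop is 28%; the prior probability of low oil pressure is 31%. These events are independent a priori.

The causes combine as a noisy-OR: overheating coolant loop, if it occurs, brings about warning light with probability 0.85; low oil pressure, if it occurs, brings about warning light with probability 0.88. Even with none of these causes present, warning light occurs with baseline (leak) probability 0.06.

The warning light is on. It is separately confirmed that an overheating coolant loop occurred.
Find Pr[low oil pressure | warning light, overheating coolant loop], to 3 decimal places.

Pr[low oil pressure | warning light, overheating coolant loop] ≈ 0.340

Under noisy-OR, P(warning light | causes) = 1 − (1−0.06)·∏(1−qᵢ) over the active causes.
Weight on low oil pressure=true, given the evidence: 0.98308·0.31 = 0.304755
Normalizer over all consistent configurations: 0.859·0.69 + 0.98308·0.31 = 0.897465
Posterior = 0.304755 / 0.897465 ≈ 0.340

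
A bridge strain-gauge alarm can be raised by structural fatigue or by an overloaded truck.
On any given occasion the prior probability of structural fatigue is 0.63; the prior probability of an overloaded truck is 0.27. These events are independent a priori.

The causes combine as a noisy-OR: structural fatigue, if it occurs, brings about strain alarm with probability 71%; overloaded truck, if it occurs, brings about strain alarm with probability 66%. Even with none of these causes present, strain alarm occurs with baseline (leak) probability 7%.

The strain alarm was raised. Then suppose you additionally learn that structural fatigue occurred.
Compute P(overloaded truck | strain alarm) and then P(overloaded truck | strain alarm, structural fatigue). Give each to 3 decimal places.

Under noisy-OR, P(strain alarm | causes) = 1 − (1−0.07)·∏(1−qᵢ) over the active causes.
For the numerator, keep only overloaded truck=true terms: 0.068312 + 0.154502 = 0.222814
The normalizing constant is 0.07*0.37*0.73 + 0.6838*0.37*0.27 + 0.7303*0.63*0.73 + 0.908302*0.63*0.27 = 0.577586
Posterior = 0.222814 / 0.577586 ≈ 0.386

With the extra evidence:
For the numerator, keep only overloaded truck=true terms: 0.908302×0.27 = 0.245242
The normalizing constant is 0.7303×0.73 + 0.908302×0.27 = 0.778361
P(overloaded truck | strain alarm, structural fatigue) = 0.245242/0.778361 ≈ 0.315

P(overloaded truck | strain alarm) ≈ 0.386; P(overloaded truck | strain alarm, structural fatigue) ≈ 0.315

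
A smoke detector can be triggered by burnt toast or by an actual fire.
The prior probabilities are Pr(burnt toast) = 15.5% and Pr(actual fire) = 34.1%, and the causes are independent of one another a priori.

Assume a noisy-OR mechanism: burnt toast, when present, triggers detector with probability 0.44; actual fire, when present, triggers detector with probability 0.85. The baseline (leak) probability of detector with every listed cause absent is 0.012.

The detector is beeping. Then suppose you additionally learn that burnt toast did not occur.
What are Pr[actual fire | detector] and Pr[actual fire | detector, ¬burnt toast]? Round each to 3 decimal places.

Pr[actual fire | detector] ≈ 0.849; Pr[actual fire | detector, ¬burnt toast] ≈ 0.973

Under noisy-OR, P(detector | causes) = 1 − (1−0.012)·∏(1−qᵢ) over the active causes.
P(detector) = 0.012*0.845*0.659 + 0.8518*0.845*0.341 + 0.44672*0.155*0.659 + 0.917008*0.155*0.341 = 0.006682 + 0.245442 + 0.045630 + 0.048468 = 0.346222
Of this, 0.293910 comes from 0.245442 + 0.048468 (the actual fire=true cases).
So P(actual fire | detector) = 0.293910/0.346222 ≈ 0.849.

With the extra evidence:
For the numerator, keep only actual fire=true terms: 0.8518·0.341 = 0.290464
The normalizing constant is 0.012·0.659 + 0.8518·0.341 = 0.298372
Posterior = 0.290464 / 0.298372 ≈ 0.973
With burnt toast excluded, actual fire must carry more of the explanatory weight for the detector.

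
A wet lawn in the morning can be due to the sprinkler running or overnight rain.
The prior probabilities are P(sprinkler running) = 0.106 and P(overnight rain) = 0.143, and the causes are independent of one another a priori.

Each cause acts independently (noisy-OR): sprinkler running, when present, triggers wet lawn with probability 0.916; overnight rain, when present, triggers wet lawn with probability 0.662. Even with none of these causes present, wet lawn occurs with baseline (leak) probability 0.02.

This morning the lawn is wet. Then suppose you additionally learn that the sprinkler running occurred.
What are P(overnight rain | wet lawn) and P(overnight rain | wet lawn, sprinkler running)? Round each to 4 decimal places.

P(overnight rain | wet lawn) ≈ 0.5039; P(overnight rain | wet lawn, sprinkler running) ≈ 0.1502

Under noisy-OR, P(wet lawn | causes) = 1 − (1−0.02)·∏(1−qᵢ) over the active causes.
For the numerator, keep only overnight rain=true terms: 0.085496 + 0.014736 = 0.100232
The normalizing constant is 0.02×0.894×0.857 + 0.66876×0.894×0.143 + 0.91768×0.106×0.857 + 0.972176×0.106×0.143 = 0.198919
P(overnight rain | wet lawn) = 0.100232/0.198919 ≈ 0.5039

Now condition on the additional information:
P(wet lawn | sprinkler running) = 0.91768×0.857 + 0.972176×0.143 = 0.786452 + 0.139021 = 0.925473
Restricting to configurations with overnight rain present: 0.972176×0.143 = 0.139021.
So P(overnight rain | wet lawn, sprinkler running) = 0.139021/0.925473 ≈ 0.1502.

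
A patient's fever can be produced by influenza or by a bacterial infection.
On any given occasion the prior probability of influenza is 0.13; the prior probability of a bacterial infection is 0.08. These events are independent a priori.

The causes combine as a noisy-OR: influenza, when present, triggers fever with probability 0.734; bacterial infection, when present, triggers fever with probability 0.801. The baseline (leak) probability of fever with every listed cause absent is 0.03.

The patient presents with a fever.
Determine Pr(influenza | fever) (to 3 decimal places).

Under noisy-OR, P(fever | causes) = 1 − (1−0.03)·∏(1−qᵢ) over the active causes.
P(fever) = 0.03*0.87*0.92 + 0.80697*0.87*0.08 + 0.74198*0.13*0.92 + 0.948654*0.13*0.08 = 0.024012 + 0.056165 + 0.088741 + 0.009866 = 0.178784
Restricting to configurations with influenza present: 0.088741 + 0.009866 = 0.098607.
So P(influenza | fever) = 0.098607/0.178784 ≈ 0.552.

Pr(influenza | fever) ≈ 0.552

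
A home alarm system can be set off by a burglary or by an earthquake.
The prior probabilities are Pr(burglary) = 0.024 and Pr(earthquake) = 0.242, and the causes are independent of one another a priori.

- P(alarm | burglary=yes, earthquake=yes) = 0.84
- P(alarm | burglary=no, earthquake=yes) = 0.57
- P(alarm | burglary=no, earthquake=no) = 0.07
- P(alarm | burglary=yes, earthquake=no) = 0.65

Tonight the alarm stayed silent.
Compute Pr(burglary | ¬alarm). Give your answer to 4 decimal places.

Weight on burglary=true, given the evidence: 0.006367 + 0.000929 = 0.007296
Denominator P(¬alarm): 0.93×0.976×0.758 + 0.43×0.976×0.242 + 0.35×0.024×0.758 + 0.16×0.024×0.242 = 0.796880
Posterior = 0.007296 / 0.796880 ≈ 0.0092

Pr(burglary | ¬alarm) ≈ 0.0092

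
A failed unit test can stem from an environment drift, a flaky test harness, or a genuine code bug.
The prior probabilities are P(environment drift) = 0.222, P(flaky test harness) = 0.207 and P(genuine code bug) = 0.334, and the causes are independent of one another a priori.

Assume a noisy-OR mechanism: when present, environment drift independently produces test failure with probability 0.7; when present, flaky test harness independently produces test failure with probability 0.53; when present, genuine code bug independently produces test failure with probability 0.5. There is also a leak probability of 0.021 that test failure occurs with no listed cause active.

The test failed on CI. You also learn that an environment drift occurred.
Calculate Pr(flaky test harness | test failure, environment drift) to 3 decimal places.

Pr(flaky test harness | test failure, environment drift) ≈ 0.234

Under noisy-OR, P(test failure | causes) = 1 − (1−0.021)·∏(1−qᵢ) over the active causes.
Sum P(test failure|·) weighted by the priors over the 4 (flaky test harness, genuine code bug) configurations:
  P(test failure | environment drift) = 0.7063×0.793×0.666 + 0.85315×0.793×0.334 + 0.861961×0.207×0.666 + 0.93098×0.207×0.334
        = 0.373024 + 0.225967 + 0.118832 + 0.064366 = 0.782189
Keeping only the flaky test harness-present terms gives 0.183198, so
  P(flaky test harness | test failure, environment drift) = 0.183198 / 0.782189 ≈ 0.234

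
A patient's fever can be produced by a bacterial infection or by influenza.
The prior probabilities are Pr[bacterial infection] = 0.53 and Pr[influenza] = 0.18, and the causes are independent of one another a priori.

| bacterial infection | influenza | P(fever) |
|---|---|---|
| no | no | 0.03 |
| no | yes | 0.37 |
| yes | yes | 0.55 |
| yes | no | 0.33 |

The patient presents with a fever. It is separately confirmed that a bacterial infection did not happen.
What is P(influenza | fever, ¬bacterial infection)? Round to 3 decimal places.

P(influenza | fever, ¬bacterial infection) ≈ 0.730

Enumerate both values of influenza and weight by the priors:
  P(fever | ¬bacterial infection) = 0.03·0.82 + 0.37·0.18
        = 0.024600 + 0.066600 = 0.091200
The terms with influenza present sum to 0.066600, so
  P(influenza | fever, ¬bacterial infection) = 0.066600 / 0.091200 ≈ 0.730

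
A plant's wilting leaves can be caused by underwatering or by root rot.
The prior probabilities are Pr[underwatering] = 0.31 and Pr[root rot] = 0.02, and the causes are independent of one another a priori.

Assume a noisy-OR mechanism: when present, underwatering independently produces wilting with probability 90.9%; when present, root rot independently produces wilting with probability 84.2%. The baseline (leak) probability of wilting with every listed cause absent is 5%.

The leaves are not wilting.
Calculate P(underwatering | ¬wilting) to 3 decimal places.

Under noisy-OR, P(wilting | causes) = 1 − (1−0.05)·∏(1−qᵢ) over the active causes.
Weight on underwatering=true, given the evidence: 0.026264 + 0.000085 = 0.026349
Denominator P(¬wilting): 0.95*0.69*0.98 + 0.1501*0.69*0.02 + 0.08645*0.31*0.98 + 0.013659*0.31*0.02 = 0.670810
P(underwatering | ¬wilting) = 0.026349/0.670810 ≈ 0.039

P(underwatering | ¬wilting) ≈ 0.039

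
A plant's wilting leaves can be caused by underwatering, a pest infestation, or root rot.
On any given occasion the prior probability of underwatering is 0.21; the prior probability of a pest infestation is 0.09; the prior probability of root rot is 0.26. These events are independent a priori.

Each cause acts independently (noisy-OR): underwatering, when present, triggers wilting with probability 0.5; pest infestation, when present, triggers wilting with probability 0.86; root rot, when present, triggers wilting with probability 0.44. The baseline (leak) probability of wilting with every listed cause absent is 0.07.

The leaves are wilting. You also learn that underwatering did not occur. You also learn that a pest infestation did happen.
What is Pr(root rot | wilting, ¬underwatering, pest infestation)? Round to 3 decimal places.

Under noisy-OR, P(wilting | causes) = 1 − (1−0.07)·∏(1−qᵢ) over the active causes.
Weight on root rot=true, given the evidence: 0.927088×0.26 = 0.241043
The normalizing constant is 0.8698×0.74 + 0.927088×0.26 = 0.884695
Posterior = 0.241043 / 0.884695 ≈ 0.272

Pr(root rot | wilting, ¬underwatering, pest infestation) ≈ 0.272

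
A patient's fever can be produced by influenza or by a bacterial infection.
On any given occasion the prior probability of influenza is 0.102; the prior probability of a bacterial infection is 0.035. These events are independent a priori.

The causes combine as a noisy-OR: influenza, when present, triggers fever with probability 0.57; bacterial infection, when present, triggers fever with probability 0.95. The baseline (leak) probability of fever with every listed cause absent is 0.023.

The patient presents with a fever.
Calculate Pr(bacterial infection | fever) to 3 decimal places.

Pr(bacterial infection | fever) ≈ 0.302

Under noisy-OR, P(fever | causes) = 1 − (1−0.023)·∏(1−qᵢ) over the active causes.
Enumerate the 4 (influenza, bacterial infection) configurations and weight by the priors:
  P(fever) = 0.023×0.898×0.965 + 0.95115×0.898×0.035 + 0.57989×0.102×0.965 + 0.978994×0.102×0.035
        = 0.019931 + 0.029895 + 0.057079 + 0.003495 = 0.110400
Keeping only the bacterial infection-present terms gives 0.033390, so
  P(bacterial infection | fever) = 0.033390 / 0.110400 ≈ 0.302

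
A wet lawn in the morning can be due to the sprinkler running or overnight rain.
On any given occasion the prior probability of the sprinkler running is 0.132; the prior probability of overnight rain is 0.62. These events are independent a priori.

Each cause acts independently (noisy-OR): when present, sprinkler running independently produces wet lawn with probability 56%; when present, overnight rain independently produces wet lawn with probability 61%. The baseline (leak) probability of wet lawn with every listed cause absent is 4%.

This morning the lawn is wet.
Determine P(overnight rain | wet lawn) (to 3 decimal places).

P(overnight rain | wet lawn) ≈ 0.906

Under noisy-OR, P(wet lawn | causes) = 1 − (1−0.04)·∏(1−qᵢ) over the active causes.
Weight on overnight rain=true, given the evidence: 0.336673 + 0.068358 = 0.405031
The normalizing constant is 0.04*0.868*0.38 + 0.6256*0.868*0.62 + 0.5776*0.132*0.38 + 0.835264*0.132*0.62 = 0.447197
Posterior = 0.405031 / 0.447197 ≈ 0.906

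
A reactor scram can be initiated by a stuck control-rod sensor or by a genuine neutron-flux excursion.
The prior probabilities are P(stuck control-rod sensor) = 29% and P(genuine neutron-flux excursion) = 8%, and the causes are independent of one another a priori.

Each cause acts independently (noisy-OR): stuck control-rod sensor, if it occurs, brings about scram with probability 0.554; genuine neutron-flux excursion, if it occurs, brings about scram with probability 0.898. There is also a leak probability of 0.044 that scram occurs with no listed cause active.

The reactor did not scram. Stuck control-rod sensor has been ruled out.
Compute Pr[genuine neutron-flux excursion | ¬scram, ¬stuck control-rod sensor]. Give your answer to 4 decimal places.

Pr[genuine neutron-flux excursion | ¬scram, ¬stuck control-rod sensor] ≈ 0.0088

Under noisy-OR, P(scram | causes) = 1 − (1−0.044)·∏(1−qᵢ) over the active causes.
Enumerate both values of genuine neutron-flux excursion and weight by the priors:
  P(¬scram | ¬stuck control-rod sensor) = 0.956*0.92 + 0.097512*0.08
        = 0.879520 + 0.007801 = 0.887321
Keeping only the genuine neutron-flux excursion-present terms gives 0.007801, so
  P(genuine neutron-flux excursion | ¬scram, ¬stuck control-rod sensor) = 0.007801 / 0.887321 ≈ 0.0088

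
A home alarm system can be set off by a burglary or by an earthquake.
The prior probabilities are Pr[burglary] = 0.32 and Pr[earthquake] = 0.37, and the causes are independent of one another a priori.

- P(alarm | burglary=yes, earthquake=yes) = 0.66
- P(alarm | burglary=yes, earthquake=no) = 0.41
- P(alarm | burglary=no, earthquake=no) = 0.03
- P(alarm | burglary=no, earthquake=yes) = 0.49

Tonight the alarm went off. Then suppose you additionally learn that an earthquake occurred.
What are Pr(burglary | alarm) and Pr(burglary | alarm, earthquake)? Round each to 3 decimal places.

Pr(burglary | alarm) ≈ 0.542; Pr(burglary | alarm, earthquake) ≈ 0.388

P(alarm) = 0.03*0.68*0.63 + 0.49*0.68*0.37 + 0.41*0.32*0.63 + 0.66*0.32*0.37 = 0.012852 + 0.123284 + 0.082656 + 0.078144 = 0.296936
Restricting to configurations with burglary present: 0.082656 + 0.078144 = 0.160800.
Hence the posterior is 0.160800/0.296936 ≈ 0.542.

With the extra evidence:
Weight on burglary=true, given the evidence: 0.66×0.32 = 0.211200
Normalizer over all consistent configurations: 0.49×0.68 + 0.66×0.32 = 0.544400
P(burglary | alarm, earthquake) = 0.211200/0.544400 ≈ 0.388
Conditioning on earthquake lowers the posterior on burglary: the classic explaining-away effect in a common-effect structure.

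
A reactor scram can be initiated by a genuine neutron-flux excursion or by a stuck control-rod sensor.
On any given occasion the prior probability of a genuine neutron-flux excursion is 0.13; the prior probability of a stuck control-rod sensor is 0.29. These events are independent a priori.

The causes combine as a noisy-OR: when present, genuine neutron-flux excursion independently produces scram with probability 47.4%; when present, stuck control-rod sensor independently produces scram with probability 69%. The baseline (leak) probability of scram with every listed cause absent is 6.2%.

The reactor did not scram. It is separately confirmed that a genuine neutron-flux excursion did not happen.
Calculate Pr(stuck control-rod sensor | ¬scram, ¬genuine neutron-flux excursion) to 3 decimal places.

Pr(stuck control-rod sensor | ¬scram, ¬genuine neutron-flux excursion) ≈ 0.112

Under noisy-OR, P(scram | causes) = 1 − (1−0.062)·∏(1−qᵢ) over the active causes.
P(¬scram | ¬genuine neutron-flux excursion) = 0.938×0.71 + 0.29078×0.29 = 0.665980 + 0.084326 = 0.750306
Restricting to configurations with stuck control-rod sensor present: 0.29078×0.29 = 0.084326.
So P(stuck control-rod sensor | ¬scram, ¬genuine neutron-flux excursion) = 0.084326/0.750306 ≈ 0.112.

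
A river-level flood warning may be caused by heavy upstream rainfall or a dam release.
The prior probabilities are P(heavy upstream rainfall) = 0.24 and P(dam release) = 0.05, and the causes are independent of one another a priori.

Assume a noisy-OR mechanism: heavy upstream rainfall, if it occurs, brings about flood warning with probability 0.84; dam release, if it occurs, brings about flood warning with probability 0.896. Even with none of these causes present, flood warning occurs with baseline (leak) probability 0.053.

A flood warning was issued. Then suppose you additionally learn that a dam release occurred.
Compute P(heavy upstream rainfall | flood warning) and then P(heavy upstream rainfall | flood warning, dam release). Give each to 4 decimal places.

Under noisy-OR, P(flood warning | causes) = 1 − (1−0.053)·∏(1−qᵢ) over the active causes.
Numerator (weight on configurations with heavy upstream rainfall): 0.193453 + 0.011811 = 0.205264
The normalizing constant is 0.053·0.76·0.95 + 0.901512·0.76·0.05 + 0.84848·0.24·0.95 + 0.984242·0.24·0.05 = 0.277787
Posterior = 0.205264 / 0.277787 ≈ 0.7389

Now condition on the additional information:
Enumerate both values of heavy upstream rainfall and weight by the priors:
  P(flood warning | dam release) = 0.901512×0.76 + 0.984242×0.24
        = 0.685149 + 0.236218 = 0.921367
Keeping only the heavy upstream rainfall-present terms gives 0.236218, so
  P(heavy upstream rainfall | flood warning, dam release) = 0.236218 / 0.921367 ≈ 0.2564
The drop from 0.7389 to 0.2564 is the explaining-away (discounting) effect.

P(heavy upstream rainfall | flood warning) ≈ 0.7389; P(heavy upstream rainfall | flood warning, dam release) ≈ 0.2564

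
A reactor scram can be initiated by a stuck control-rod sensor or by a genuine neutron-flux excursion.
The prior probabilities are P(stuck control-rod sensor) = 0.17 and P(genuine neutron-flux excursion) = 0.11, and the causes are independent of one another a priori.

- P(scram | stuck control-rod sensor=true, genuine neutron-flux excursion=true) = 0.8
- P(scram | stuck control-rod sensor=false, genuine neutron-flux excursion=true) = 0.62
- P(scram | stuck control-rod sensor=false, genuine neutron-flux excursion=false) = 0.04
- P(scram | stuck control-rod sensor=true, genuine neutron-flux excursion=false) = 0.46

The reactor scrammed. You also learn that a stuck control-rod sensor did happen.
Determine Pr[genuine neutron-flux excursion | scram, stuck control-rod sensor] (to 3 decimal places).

Pr[genuine neutron-flux excursion | scram, stuck control-rod sensor] ≈ 0.177

P(scram | stuck control-rod sensor) = 0.46·0.89 + 0.8·0.11 = 0.409400 + 0.088000 = 0.497400
The genuine neutron-flux excursion-present share is 0.8·0.11 = 0.088000.
So P(genuine neutron-flux excursion | scram, stuck control-rod sensor) = 0.088000/0.497400 ≈ 0.177.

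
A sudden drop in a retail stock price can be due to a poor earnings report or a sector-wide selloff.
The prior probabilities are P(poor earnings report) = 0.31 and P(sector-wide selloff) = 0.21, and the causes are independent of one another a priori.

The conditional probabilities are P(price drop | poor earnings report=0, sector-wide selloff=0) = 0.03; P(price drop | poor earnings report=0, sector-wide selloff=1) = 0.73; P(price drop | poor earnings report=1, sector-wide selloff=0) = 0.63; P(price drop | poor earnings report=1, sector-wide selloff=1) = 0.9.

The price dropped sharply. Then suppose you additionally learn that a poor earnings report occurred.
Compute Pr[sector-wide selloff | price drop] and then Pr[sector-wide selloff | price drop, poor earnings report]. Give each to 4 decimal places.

Pr[sector-wide selloff | price drop] ≈ 0.4906; Pr[sector-wide selloff | price drop, poor earnings report] ≈ 0.2752

Sum P(price drop|·) weighted by the priors over the 4 (poor earnings report, sector-wide selloff) configurations:
  P(price drop) = 0.03*0.69*0.79 + 0.73*0.69*0.21 + 0.63*0.31*0.79 + 0.9*0.31*0.21
        = 0.016353 + 0.105777 + 0.154287 + 0.058590 = 0.335007
The terms with sector-wide selloff present sum to 0.164367, so
  P(sector-wide selloff | price drop) = 0.164367 / 0.335007 ≈ 0.4906

With the extra evidence:
For the numerator, keep only sector-wide selloff=true terms: 0.9·0.21 = 0.189000
The normalizing constant is 0.63·0.79 + 0.9·0.21 = 0.686700
Posterior = 0.189000 / 0.686700 ≈ 0.2752
Conditioning on poor earnings report lowers the posterior on sector-wide selloff: the classic explaining-away effect in a common-effect structure.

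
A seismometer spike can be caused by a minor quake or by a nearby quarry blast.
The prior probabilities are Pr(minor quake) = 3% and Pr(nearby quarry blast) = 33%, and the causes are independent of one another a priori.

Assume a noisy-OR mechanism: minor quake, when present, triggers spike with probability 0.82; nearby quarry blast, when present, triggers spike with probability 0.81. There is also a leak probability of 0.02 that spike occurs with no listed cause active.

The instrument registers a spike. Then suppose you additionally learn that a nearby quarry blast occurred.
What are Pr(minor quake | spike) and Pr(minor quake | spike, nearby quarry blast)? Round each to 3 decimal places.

Under noisy-OR, P(spike | causes) = 1 − (1−0.02)·∏(1−qᵢ) over the active causes.
P(spike) = 0.02*0.97*0.67 + 0.8138*0.97*0.33 + 0.8236*0.03*0.67 + 0.966484*0.03*0.33 = 0.012998 + 0.260497 + 0.016554 + 0.009568 = 0.299617
Of this, 0.026122 comes from 0.016554 + 0.009568 (the minor quake=true cases).
Hence the posterior is 0.026122/0.299617 ≈ 0.087.

With the extra evidence:
P(spike | nearby quarry blast) = 0.8138*0.97 + 0.966484*0.03 = 0.789386 + 0.028995 = 0.818381
The minor quake-present share is 0.966484*0.03 = 0.028995.
Hence the posterior is 0.028995/0.818381 ≈ 0.035.

Pr(minor quake | spike) ≈ 0.087; Pr(minor quake | spike, nearby quarry blast) ≈ 0.035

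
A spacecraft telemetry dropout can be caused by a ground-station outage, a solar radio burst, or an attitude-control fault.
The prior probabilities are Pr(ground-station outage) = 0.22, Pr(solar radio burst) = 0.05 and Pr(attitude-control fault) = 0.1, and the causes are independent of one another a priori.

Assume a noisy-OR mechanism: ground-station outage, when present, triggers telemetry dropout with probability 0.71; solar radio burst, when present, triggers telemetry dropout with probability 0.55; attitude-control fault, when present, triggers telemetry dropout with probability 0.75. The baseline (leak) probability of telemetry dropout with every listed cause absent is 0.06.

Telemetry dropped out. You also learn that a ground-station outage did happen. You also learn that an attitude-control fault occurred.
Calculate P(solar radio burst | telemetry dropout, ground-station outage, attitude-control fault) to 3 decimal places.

P(solar radio burst | telemetry dropout, ground-station outage, attitude-control fault) ≈ 0.052

Under noisy-OR, P(telemetry dropout | causes) = 1 − (1−0.06)·∏(1−qᵢ) over the active causes.
Weight on solar radio burst=true, given the evidence: 0.969333*0.05 = 0.048467
Normalizer over all consistent configurations: 0.93185*0.95 + 0.969333*0.05 = 0.933724
Posterior = 0.048467 / 0.933724 ≈ 0.052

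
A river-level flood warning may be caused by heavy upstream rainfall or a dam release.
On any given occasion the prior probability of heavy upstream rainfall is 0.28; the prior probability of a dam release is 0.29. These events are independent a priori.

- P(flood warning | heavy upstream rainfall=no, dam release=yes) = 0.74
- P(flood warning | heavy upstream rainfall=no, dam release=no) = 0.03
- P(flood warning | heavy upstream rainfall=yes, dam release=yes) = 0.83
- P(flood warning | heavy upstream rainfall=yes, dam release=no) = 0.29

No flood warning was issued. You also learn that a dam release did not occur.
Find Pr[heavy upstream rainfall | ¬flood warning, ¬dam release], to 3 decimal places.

Pr[heavy upstream rainfall | ¬flood warning, ¬dam release] ≈ 0.222

P(¬flood warning | ¬dam release) = 0.97·0.72 + 0.71·0.28 = 0.698400 + 0.198800 = 0.897200
The heavy upstream rainfall-present share is 0.71·0.28 = 0.198800.
So P(heavy upstream rainfall | ¬flood warning, ¬dam release) = 0.198800/0.897200 ≈ 0.222.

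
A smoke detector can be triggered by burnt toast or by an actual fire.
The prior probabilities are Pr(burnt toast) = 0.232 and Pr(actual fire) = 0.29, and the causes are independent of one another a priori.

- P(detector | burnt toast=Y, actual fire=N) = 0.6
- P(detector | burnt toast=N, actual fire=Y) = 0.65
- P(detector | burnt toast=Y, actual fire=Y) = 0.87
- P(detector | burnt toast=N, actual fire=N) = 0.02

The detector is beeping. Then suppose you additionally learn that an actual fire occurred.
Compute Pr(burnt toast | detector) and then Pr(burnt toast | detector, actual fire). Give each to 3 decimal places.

Pr(burnt toast | detector) ≈ 0.503; Pr(burnt toast | detector, actual fire) ≈ 0.288

P(detector) = 0.02·0.768·0.71 + 0.65·0.768·0.29 + 0.6·0.232·0.71 + 0.87·0.232·0.29 = 0.010906 + 0.144768 + 0.098832 + 0.058534 = 0.313040
Restricting to configurations with burnt toast present: 0.098832 + 0.058534 = 0.157366.
P(burnt toast | detector) = 0.157366 / 0.313040 ≈ 0.503

With the extra evidence:
Numerator (weight on configurations with burnt toast): 0.87*0.232 = 0.201840
Normalizer over all consistent configurations: 0.65*0.768 + 0.87*0.232 = 0.701040
P(burnt toast | detector, actual fire) = 0.201840/0.701040 ≈ 0.288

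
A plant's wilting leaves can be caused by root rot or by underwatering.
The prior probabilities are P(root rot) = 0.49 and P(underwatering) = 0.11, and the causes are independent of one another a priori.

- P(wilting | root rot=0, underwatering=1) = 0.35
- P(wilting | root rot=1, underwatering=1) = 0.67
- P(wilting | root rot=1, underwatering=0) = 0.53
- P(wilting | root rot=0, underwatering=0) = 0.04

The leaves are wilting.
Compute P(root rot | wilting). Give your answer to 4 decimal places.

P(root rot | wilting) ≈ 0.8761

P(wilting) = 0.04×0.51×0.89 + 0.35×0.51×0.11 + 0.53×0.49×0.89 + 0.67×0.49×0.11 = 0.018156 + 0.019635 + 0.231133 + 0.036113 = 0.305037
Restricting to configurations with root rot present: 0.231133 + 0.036113 = 0.267246.
P(root rot | wilting) = 0.267246 / 0.305037 ≈ 0.8761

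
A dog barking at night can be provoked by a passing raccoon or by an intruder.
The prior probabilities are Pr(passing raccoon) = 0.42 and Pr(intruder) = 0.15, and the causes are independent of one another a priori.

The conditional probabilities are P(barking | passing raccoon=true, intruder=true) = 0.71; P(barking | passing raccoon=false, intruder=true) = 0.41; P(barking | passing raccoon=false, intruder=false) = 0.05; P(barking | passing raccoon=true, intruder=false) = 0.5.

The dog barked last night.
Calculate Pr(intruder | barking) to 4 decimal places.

P(barking) = 0.05·0.58·0.85 + 0.41·0.58·0.15 + 0.5·0.42·0.85 + 0.71·0.42·0.15 = 0.024650 + 0.035670 + 0.178500 + 0.044730 = 0.283550
The intruder-present share is 0.035670 + 0.044730 = 0.080400.
So P(intruder | barking) = 0.080400/0.283550 ≈ 0.2835.

Pr(intruder | barking) ≈ 0.2835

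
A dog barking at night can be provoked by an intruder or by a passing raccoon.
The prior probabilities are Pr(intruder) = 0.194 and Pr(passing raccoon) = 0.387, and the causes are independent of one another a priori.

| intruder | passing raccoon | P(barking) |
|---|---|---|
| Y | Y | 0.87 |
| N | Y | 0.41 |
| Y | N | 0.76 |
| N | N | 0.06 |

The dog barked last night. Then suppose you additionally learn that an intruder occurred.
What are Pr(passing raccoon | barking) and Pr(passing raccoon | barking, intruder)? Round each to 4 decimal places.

Enumerate the 4 (intruder, passing raccoon) configurations and weight by the priors:
  P(barking) = 0.06·0.806·0.613 + 0.41·0.806·0.387 + 0.76·0.194·0.613 + 0.87·0.194·0.387
        = 0.029645 + 0.127888 + 0.090381 + 0.065318 = 0.313232
Keeping only the passing raccoon-present terms gives 0.193206, so
  P(passing raccoon | barking) = 0.193206 / 0.313232 ≈ 0.6168

Now also conditioning on intruder=true:
Numerator (weight on configurations with passing raccoon): 0.87×0.387 = 0.336690
Denominator P(barking | intruder): 0.76×0.613 + 0.87×0.387 = 0.802570
P(passing raccoon | barking, intruder) = 0.336690/0.802570 ≈ 0.4195
Conditioning on intruder lowers the posterior on passing raccoon: the classic explaining-away effect in a common-effect structure.

Pr(passing raccoon | barking) ≈ 0.6168; Pr(passing raccoon | barking, intruder) ≈ 0.4195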